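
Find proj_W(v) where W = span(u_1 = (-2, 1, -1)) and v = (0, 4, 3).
proj_W(v) = (-1/3, 1/6, -1/6)

Set up U = [u_1 | ... | u_1] ∈ R^(3×1). The projector onto W = col(U) is P = U (U^T U)^(-1) U^T.
Compute U^T U =
  [6],
and U^T v = (1).
Solve U^T U · c = U^T v for the coefficients: c = (1/6). The projection is proj_W(v) = U c.
Check: (v - proj_W(v)) · u_1 = 0  (should be 0).
Result: proj_W(v) = (-1/3, 1/6, -1/6).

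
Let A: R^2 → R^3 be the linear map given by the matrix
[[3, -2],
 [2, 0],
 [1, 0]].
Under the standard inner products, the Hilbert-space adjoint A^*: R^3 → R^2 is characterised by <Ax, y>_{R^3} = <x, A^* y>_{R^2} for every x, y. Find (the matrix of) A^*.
A^* = A^T =
[[3, 2, 1],
 [-2, 0, 0]]

For real matrices with standard dot products, the defining identity <Ax, y> = <x, A^* y> gives (Ax)^T y = x^T (A^*) y, i.e. x^T A^T y = x^T (A^*) y. Since this holds for all x, y, we must have A^* = A^T. Therefore
A^* =
[[3, 2, 1],
 [-2, 0, 0]].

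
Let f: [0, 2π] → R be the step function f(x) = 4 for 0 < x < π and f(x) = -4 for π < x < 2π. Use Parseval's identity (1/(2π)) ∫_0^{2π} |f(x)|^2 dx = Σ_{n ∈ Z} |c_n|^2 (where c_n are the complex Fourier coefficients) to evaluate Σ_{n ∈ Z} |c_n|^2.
Σ |c_n|^2 = 16

Parseval equates the L^2 energy of f (normalised by 1/(2π)) with the ℓ^2 sum of its Fourier coefficients: (1/(2π)) ∫_0^{2π} |f|^2 = Σ |c_n|^2.
Compute the left side: (1/(2π)) [∫_0^π 4^2 dx + ∫_π^{2π} (-4)^2 dx] = (1/(2π)) · (16π + 16π) = (16 + 16)/2 = 16.
So Σ_{n ∈ Z} |c_n|^2 = 16.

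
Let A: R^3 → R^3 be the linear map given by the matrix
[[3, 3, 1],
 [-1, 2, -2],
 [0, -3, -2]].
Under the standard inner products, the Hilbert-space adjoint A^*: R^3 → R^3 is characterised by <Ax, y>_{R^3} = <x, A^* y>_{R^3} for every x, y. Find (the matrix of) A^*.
A^* = A^T =
[[3, -1, 0],
 [3, 2, -3],
 [1, -2, -2]]

For real matrices with standard dot products, the defining identity <Ax, y> = <x, A^* y> gives (Ax)^T y = x^T (A^*) y, i.e. x^T A^T y = x^T (A^*) y. Since this holds for all x, y, we must have A^* = A^T. Therefore
A^* =
[[3, -1, 0],
 [3, 2, -3],
 [1, -2, -2]].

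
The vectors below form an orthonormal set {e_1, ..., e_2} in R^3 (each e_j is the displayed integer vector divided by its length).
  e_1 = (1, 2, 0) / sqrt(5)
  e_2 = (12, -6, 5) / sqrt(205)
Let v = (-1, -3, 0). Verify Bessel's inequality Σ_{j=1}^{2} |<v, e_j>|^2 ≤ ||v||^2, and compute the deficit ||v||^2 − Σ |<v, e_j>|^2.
Σ |<v, e_j>|^2 = 409/41; ||v||^2 = 10; deficit = 1/41

Write each e_j = u_j / sqrt(<u_j, u_j>) where u_j is the displayed integer vector. Then <v, e_j> = <v, u_j> / sqrt(<u_j, u_j>), so |<v, e_j>|^2 = <v, u_j>^2 / <u_j, u_j>.
Coefficients: <v, e_1> = -7/sqrt(5), <v, e_2> = 6/sqrt(205).
Square and sum: Σ |<v, e_j>|^2 = 409/41.
Compute ||v||^2 = v·v = 10.
Deficit = 10 − 409/41 = 1/41 ≥ 0, confirming Bessel's inequality. (The deficit equals ||v − Σ <v,e_j> e_j||^2, the squared distance from v to span{e_j}.)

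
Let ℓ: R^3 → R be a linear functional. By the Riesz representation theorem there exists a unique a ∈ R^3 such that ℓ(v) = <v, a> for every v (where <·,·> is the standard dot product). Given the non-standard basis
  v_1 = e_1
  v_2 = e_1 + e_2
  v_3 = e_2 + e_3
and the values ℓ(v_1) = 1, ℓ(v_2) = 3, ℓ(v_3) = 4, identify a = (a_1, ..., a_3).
a = (1, 2, 2)

Write a = (a_1, ..., a_3) in the standard basis. For each basis vector v_i, ℓ(v_i) = <v_i, a> is a linear equation in the a_j's. Collect the n equations into a matrix system V a = ℓ, where row i of V is v_i (expressed in the standard basis). Since V is invertible (lower-triangular with 1s on the diagonal, up to permutation), solve by back-substitution:
  V =
[[1, 0, 0],
 [1, 1, 0],
 [0, 1, 1]]
  V a = (1, 3, 4)
Solving gives a = (1, 2, 2).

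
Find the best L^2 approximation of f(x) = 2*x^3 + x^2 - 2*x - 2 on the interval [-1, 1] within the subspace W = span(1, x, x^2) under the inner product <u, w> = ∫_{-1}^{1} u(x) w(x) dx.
g(x) = x^2 - 4*x/5 - 2

The best approximation g ∈ W is the orthogonal projection of f onto W. Writing g = a_0 + a_1 x + a_2 x^2, the coefficients solve the normal equations G · a = b where
  G_{ij} = <φ_i, φ_j> and b_i = <f, φ_i>, with φ_0 = 1, φ_1 = x, φ_2 = x^2.
G =
  [2, 0, 2/3]
  [0, 2/3, 0]
  [2/3, 0, 2/5],
b = (-10/3, -8/15, -14/15).
Solving gives a_0 = -2, a_1 = -4/5, a_2 = 1, so
  g(x) = x^2 - 4*x/5 - 2.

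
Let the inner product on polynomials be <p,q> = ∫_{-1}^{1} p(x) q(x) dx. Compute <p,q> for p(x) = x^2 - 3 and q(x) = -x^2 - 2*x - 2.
<p,q> = 184/15

Expand the product: p(x)·q(x) = -x^4 - 2*x^3 + x^2 + 6*x + 6.
∫_{-1}^{1} of each monomial x^k gives [2/(k+1) if k even, 0 if k odd]. Integrating term-by-term (or equivalently evaluating the antiderivative F(x) = -x^5/5 - x^4/2 + x^3/3 + 3*x^2 + 6*x at the endpoints):
  F(1) − F(−1) = 259/30 − (-109/30) = 184/15.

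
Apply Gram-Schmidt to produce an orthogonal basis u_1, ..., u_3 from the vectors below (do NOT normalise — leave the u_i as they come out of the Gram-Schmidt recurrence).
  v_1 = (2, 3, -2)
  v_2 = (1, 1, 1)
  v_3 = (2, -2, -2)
Orthogonal basis:
  u_1 = (2, 3, -2)
  u_2 = (11/17, 8/17, 23/17)
  u_3 = (50/21, -40/21, -10/21)

Apply the Gram-Schmidt recurrence
  u_1 = v_1
  u_i = v_i − Σ_{j<i} ((v_i · u_j) / (u_j · u_j)) · u_j.

Step by step this gives:
  u_1 = (2, 3, -2)
  u_2 = (11/17, 8/17, 23/17)
  u_3 = (50/21, -40/21, -10/21)

Orthogonality check:
  u_2 · u_1 = 0 (should be 0)
  u_3 · u_1 = 0 (should be 0)
  u_3 · u_2 = 0 (should be 0)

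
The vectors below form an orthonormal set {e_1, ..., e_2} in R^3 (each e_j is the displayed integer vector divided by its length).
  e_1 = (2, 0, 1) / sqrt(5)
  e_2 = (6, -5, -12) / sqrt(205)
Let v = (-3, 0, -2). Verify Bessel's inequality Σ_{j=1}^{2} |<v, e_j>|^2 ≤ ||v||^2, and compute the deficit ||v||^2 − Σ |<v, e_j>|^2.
Σ |<v, e_j>|^2 = 532/41; ||v||^2 = 13; deficit = 1/41

Write each e_j = u_j / sqrt(<u_j, u_j>) where u_j is the displayed integer vector. Then <v, e_j> = <v, u_j> / sqrt(<u_j, u_j>), so |<v, e_j>|^2 = <v, u_j>^2 / <u_j, u_j>.
Coefficients: <v, e_1> = -8/sqrt(5), <v, e_2> = 6/sqrt(205).
Square and sum: Σ |<v, e_j>|^2 = 532/41.
Compute ||v||^2 = v·v = 13.
Deficit = 13 − 532/41 = 1/41 ≥ 0, confirming Bessel's inequality. (The deficit equals ||v − Σ <v,e_j> e_j||^2, the squared distance from v to span{e_j}.)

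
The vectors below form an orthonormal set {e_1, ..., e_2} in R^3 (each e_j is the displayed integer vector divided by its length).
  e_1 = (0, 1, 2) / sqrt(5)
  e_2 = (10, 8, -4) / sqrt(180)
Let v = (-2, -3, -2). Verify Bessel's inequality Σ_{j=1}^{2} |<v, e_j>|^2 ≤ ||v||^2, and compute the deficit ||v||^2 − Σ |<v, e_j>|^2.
Σ |<v, e_j>|^2 = 17; ||v||^2 = 17; deficit = 0

Write each e_j = u_j / sqrt(<u_j, u_j>) where u_j is the displayed integer vector. Then <v, e_j> = <v, u_j> / sqrt(<u_j, u_j>), so |<v, e_j>|^2 = <v, u_j>^2 / <u_j, u_j>.
Coefficients: <v, e_1> = -7/sqrt(5), <v, e_2> = -36/sqrt(180).
Square and sum: Σ |<v, e_j>|^2 = 17.
Compute ||v||^2 = v·v = 17.
Deficit = 17 − 17 = 0 ≥ 0, confirming Bessel's inequality. (The deficit equals ||v − Σ <v,e_j> e_j||^2, the squared distance from v to span{e_j}.)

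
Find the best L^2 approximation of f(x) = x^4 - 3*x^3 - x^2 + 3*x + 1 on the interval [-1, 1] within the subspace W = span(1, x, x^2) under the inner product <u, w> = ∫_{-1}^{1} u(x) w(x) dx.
g(x) = -x^2/7 + 6*x/5 + 32/35

The best approximation g ∈ W is the orthogonal projection of f onto W. Writing g = a_0 + a_1 x + a_2 x^2, the coefficients solve the normal equations G · a = b where
  G_{ij} = <φ_i, φ_j> and b_i = <f, φ_i>, with φ_0 = 1, φ_1 = x, φ_2 = x^2.
G =
  [2, 0, 2/3]
  [0, 2/3, 0]
  [2/3, 0, 2/5],
b = (26/15, 4/5, 58/105).
Solving gives a_0 = 32/35, a_1 = 6/5, a_2 = -1/7, so
  g(x) = -x^2/7 + 6*x/5 + 32/35.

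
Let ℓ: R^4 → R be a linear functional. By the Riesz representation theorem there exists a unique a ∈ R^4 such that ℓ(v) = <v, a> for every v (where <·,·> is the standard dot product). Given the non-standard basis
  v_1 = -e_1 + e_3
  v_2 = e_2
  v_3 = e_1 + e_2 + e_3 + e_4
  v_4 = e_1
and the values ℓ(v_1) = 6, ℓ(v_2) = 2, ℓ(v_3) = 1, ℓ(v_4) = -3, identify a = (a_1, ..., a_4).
a = (-3, 2, 3, -1)

Write a = (a_1, ..., a_4) in the standard basis. For each basis vector v_i, ℓ(v_i) = <v_i, a> is a linear equation in the a_j's. Collect the n equations into a matrix system V a = ℓ, where row i of V is v_i (expressed in the standard basis). Since V is invertible (lower-triangular with 1s on the diagonal, up to permutation), solve by back-substitution:
  V =
[[-1, 0, 1, 0],
 [0, 1, 0, 0],
 [1, 1, 1, 1],
 [1, 0, 0, 0]]
  V a = (6, 2, 1, -3)
Solving gives a = (-3, 2, 3, -1).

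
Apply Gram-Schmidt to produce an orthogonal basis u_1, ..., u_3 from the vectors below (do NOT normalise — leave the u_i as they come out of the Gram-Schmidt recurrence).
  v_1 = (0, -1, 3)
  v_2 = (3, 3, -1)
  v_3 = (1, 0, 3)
Orthogonal basis:
  u_1 = (0, -1, 3)
  u_2 = (3, 12/5, 4/5)
  u_3 = (-4/77, 9/154, 3/154)

Apply the Gram-Schmidt recurrence
  u_1 = v_1
  u_i = v_i − Σ_{j<i} ((v_i · u_j) / (u_j · u_j)) · u_j.

Step by step this gives:
  u_1 = (0, -1, 3)
  u_2 = (3, 12/5, 4/5)
  u_3 = (-4/77, 9/154, 3/154)

Orthogonality check:
  u_2 · u_1 = 0 (should be 0)
  u_3 · u_1 = 0 (should be 0)
  u_3 · u_2 = 0 (should be 0)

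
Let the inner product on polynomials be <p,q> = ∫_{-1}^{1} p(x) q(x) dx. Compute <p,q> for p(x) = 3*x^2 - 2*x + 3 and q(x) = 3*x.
<p,q> = -4

Expand the product: p(x)·q(x) = 9*x^3 - 6*x^2 + 9*x.
∫_{-1}^{1} of each monomial x^k gives [2/(k+1) if k even, 0 if k odd]. Integrating term-by-term (or equivalently evaluating the antiderivative F(x) = 9*x^4/4 - 2*x^3 + 9*x^2/2 at the endpoints):
  F(1) − F(−1) = 19/4 − (35/4) = -4.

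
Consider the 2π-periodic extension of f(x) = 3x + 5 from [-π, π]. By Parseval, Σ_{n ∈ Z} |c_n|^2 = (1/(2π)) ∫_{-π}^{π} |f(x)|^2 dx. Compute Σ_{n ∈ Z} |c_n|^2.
Σ |c_n|^2 = 3π^2 + 25

Expand and integrate term by term over [-π, π]:
  ∫ (3x)^2 dx = 9·(2π^3/3); ∫ 2·3·(5)·x dx = 0 (odd integrand); ∫ 5^2 dx = 25·2π.
So (1/(2π)) ∫_{-π}^{π} (3x + 5)^2 dx = 9π^2/3 + 25 = 3π^2 + 25.
Parseval ⇒ Σ |c_n|^2 = 3π^2 + 25.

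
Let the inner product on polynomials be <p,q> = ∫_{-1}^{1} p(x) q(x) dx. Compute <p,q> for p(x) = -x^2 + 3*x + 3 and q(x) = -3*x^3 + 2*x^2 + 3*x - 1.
<p,q> = 4/15

Expand the product: p(x)·q(x) = 3*x^5 - 11*x^4 - 6*x^3 + 16*x^2 + 6*x - 3.
∫_{-1}^{1} of each monomial x^k gives [2/(k+1) if k even, 0 if k odd]. Integrating term-by-term (or equivalently evaluating the antiderivative F(x) = x^6/2 - 11*x^5/5 - 3*x^4/2 + 16*x^3/3 + 3*x^2 - 3*x at the endpoints):
  F(1) − F(−1) = 32/15 − (28/15) = 4/15.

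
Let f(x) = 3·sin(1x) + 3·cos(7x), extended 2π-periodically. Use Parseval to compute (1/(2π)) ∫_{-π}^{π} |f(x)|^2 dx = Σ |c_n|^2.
Σ |c_n|^2 = 9

Expand |f|^2 and use orthogonality of {sin(nx), cos(mx)} on [-π, π]:
  ∫_{-π}^{π} sin(nx)^2 dx = π, ∫ cos(mx)^2 dx = π, and cross terms integrate to 0.
So ∫_{-π}^{π} f(x)^2 dx = 3^2 · π + 3^2 · π = (9 + 9)π.
Divide by 2π: (9 + 9)/2 = 9.
By Parseval, this equals Σ |c_n|^2.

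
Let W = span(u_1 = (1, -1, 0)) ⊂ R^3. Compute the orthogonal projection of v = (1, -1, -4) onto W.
proj_W(v) = (1, -1, 0)

Set up U = [u_1 | ... | u_1] ∈ R^(3×1). The projector onto W = col(U) is P = U (U^T U)^(-1) U^T.
Compute U^T U =
  [2],
and U^T v = (2).
Solve U^T U · c = U^T v for the coefficients: c = (1). The projection is proj_W(v) = U c.
Check: (v - proj_W(v)) · u_1 = 0  (should be 0).
Result: proj_W(v) = (1, -1, 0).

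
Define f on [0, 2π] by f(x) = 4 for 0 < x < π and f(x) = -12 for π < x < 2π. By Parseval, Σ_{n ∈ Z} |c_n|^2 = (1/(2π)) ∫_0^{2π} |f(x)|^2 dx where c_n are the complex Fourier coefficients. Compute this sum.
Σ |c_n|^2 = 80

Parseval equates the L^2 energy of f (normalised by 1/(2π)) with the ℓ^2 sum of its Fourier coefficients: (1/(2π)) ∫_0^{2π} |f|^2 = Σ |c_n|^2.
Compute the left side: (1/(2π)) [∫_0^π 4^2 dx + ∫_π^{2π} (-12)^2 dx] = (1/(2π)) · (16π + 144π) = (16 + 144)/2 = 80.
So Σ_{n ∈ Z} |c_n|^2 = 80.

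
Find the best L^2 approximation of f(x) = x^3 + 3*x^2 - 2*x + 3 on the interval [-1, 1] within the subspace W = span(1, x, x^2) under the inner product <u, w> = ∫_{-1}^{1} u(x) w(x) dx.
g(x) = 3*x^2 - 7*x/5 + 3

The best approximation g ∈ W is the orthogonal projection of f onto W. Writing g = a_0 + a_1 x + a_2 x^2, the coefficients solve the normal equations G · a = b where
  G_{ij} = <φ_i, φ_j> and b_i = <f, φ_i>, with φ_0 = 1, φ_1 = x, φ_2 = x^2.
G =
  [2, 0, 2/3]
  [0, 2/3, 0]
  [2/3, 0, 2/5],
b = (8, -14/15, 16/5).
Solving gives a_0 = 3, a_1 = -7/5, a_2 = 3, so
  g(x) = 3*x^2 - 7*x/5 + 3.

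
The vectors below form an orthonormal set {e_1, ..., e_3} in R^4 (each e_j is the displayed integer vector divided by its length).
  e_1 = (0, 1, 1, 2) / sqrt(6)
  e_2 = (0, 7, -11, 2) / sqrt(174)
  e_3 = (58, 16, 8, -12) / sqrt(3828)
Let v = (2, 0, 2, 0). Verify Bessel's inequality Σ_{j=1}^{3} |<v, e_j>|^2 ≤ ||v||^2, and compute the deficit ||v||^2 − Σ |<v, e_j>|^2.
Σ |<v, e_j>|^2 = 8; ||v||^2 = 8; deficit = 0

Write each e_j = u_j / sqrt(<u_j, u_j>) where u_j is the displayed integer vector. Then <v, e_j> = <v, u_j> / sqrt(<u_j, u_j>), so |<v, e_j>|^2 = <v, u_j>^2 / <u_j, u_j>.
Coefficients: <v, e_1> = 2/sqrt(6), <v, e_2> = -22/sqrt(174), <v, e_3> = 132/sqrt(3828).
Square and sum: Σ |<v, e_j>|^2 = 8.
Compute ||v||^2 = v·v = 8.
Deficit = 8 − 8 = 0 ≥ 0, confirming Bessel's inequality. (The deficit equals ||v − Σ <v,e_j> e_j||^2, the squared distance from v to span{e_j}.)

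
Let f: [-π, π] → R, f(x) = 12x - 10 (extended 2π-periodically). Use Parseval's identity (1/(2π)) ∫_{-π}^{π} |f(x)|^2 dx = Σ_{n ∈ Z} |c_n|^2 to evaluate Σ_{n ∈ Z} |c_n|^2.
Σ |c_n|^2 = 48π^2 + 100

Expand and integrate term by term over [-π, π]:
  ∫ (12x)^2 dx = 144·(2π^3/3); ∫ 2·12·(-10)·x dx = 0 (odd integrand); ∫ (-10)^2 dx = 100·2π.
So (1/(2π)) ∫_{-π}^{π} (12x - 10)^2 dx = 144π^2/3 + 100 = 48π^2 + 100.
Parseval ⇒ Σ |c_n|^2 = 48π^2 + 100.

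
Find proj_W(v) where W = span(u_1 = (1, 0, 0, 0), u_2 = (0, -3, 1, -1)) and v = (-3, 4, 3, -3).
proj_W(v) = (-3, 18/11, -6/11, 6/11)

Set up U = [u_1 | ... | u_2] ∈ R^(4×2). The projector onto W = col(U) is P = U (U^T U)^(-1) U^T.
Compute U^T U =
  [1, 0]
  [0, 11],
and U^T v = (-3, -6).
Solve U^T U · c = U^T v for the coefficients: c = (-3, -6/11). The projection is proj_W(v) = U c.
Check: (v - proj_W(v)) · u_1 = 0  (should be 0).
Check: (v - proj_W(v)) · u_2 = 0  (should be 0).
Result: proj_W(v) = (-3, 18/11, -6/11, 6/11).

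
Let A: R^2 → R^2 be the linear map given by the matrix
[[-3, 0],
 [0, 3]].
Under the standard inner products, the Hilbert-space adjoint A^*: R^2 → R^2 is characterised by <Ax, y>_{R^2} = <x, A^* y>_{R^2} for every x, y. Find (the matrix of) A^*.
A^* = A^T =
[[-3, 0],
 [0, 3]]

For real matrices with standard dot products, the defining identity <Ax, y> = <x, A^* y> gives (Ax)^T y = x^T (A^*) y, i.e. x^T A^T y = x^T (A^*) y. Since this holds for all x, y, we must have A^* = A^T. Therefore
A^* =
[[-3, 0],
 [0, 3]].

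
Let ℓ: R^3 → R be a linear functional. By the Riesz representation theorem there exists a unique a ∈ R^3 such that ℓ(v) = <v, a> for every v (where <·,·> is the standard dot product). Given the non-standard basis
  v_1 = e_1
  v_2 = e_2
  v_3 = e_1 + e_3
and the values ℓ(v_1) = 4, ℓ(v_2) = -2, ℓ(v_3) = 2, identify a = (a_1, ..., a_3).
a = (4, -2, -2)

Write a = (a_1, ..., a_3) in the standard basis. For each basis vector v_i, ℓ(v_i) = <v_i, a> is a linear equation in the a_j's. Collect the n equations into a matrix system V a = ℓ, where row i of V is v_i (expressed in the standard basis). Since V is invertible (lower-triangular with 1s on the diagonal, up to permutation), solve by back-substitution:
  V =
[[1, 0, 0],
 [0, 1, 0],
 [1, 0, 1]]
  V a = (4, -2, 2)
Solving gives a = (4, -2, -2).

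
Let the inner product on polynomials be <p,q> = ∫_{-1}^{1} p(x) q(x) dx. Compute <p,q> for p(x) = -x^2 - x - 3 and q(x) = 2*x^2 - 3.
<p,q> = 76/5

Expand the product: p(x)·q(x) = -2*x^4 - 2*x^3 - 3*x^2 + 3*x + 9.
∫_{-1}^{1} of each monomial x^k gives [2/(k+1) if k even, 0 if k odd]. Integrating term-by-term (or equivalently evaluating the antiderivative F(x) = -2*x^5/5 - x^4/2 - x^3 + 3*x^2/2 + 9*x at the endpoints):
  F(1) − F(−1) = 43/5 − (-33/5) = 76/5.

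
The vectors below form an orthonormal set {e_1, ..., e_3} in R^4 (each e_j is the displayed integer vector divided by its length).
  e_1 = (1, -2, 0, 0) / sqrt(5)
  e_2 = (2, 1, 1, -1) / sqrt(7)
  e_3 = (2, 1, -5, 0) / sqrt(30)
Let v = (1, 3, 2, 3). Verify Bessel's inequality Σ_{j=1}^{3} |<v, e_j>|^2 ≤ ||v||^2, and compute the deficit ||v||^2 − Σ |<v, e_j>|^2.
Σ |<v, e_j>|^2 = 341/42; ||v||^2 = 23; deficit = 625/42

Write each e_j = u_j / sqrt(<u_j, u_j>) where u_j is the displayed integer vector. Then <v, e_j> = <v, u_j> / sqrt(<u_j, u_j>), so |<v, e_j>|^2 = <v, u_j>^2 / <u_j, u_j>.
Coefficients: <v, e_1> = -5/sqrt(5), <v, e_2> = 4/sqrt(7), <v, e_3> = -5/sqrt(30).
Square and sum: Σ |<v, e_j>|^2 = 341/42.
Compute ||v||^2 = v·v = 23.
Deficit = 23 − 341/42 = 625/42 ≥ 0, confirming Bessel's inequality. (The deficit equals ||v − Σ <v,e_j> e_j||^2, the squared distance from v to span{e_j}.)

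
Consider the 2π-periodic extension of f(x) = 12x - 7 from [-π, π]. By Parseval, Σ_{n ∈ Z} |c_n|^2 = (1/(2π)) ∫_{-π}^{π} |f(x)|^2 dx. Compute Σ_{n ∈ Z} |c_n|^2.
Σ |c_n|^2 = 48π^2 + 49

Expand and integrate term by term over [-π, π]:
  ∫ (12x)^2 dx = 144·(2π^3/3); ∫ 2·12·(-7)·x dx = 0 (odd integrand); ∫ (-7)^2 dx = 49·2π.
So (1/(2π)) ∫_{-π}^{π} (12x - 7)^2 dx = 144π^2/3 + 49 = 48π^2 + 49.
Parseval ⇒ Σ |c_n|^2 = 48π^2 + 49.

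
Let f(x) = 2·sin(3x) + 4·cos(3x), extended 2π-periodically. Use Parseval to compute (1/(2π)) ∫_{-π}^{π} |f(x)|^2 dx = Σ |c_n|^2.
Σ |c_n|^2 = 10

Expand |f|^2 and use orthogonality of {sin(nx), cos(mx)} on [-π, π]:
  ∫_{-π}^{π} sin(nx)^2 dx = π, ∫ cos(mx)^2 dx = π, and cross terms integrate to 0.
So ∫_{-π}^{π} f(x)^2 dx = 2^2 · π + 4^2 · π = (4 + 16)π.
Divide by 2π: (4 + 16)/2 = 10.
By Parseval, this equals Σ |c_n|^2.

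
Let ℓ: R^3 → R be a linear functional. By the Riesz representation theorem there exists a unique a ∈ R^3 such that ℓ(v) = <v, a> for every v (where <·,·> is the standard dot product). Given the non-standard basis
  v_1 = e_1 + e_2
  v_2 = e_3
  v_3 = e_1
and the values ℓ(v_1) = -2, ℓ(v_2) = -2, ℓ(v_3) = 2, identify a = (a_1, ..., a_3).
a = (2, -4, -2)

Write a = (a_1, ..., a_3) in the standard basis. For each basis vector v_i, ℓ(v_i) = <v_i, a> is a linear equation in the a_j's. Collect the n equations into a matrix system V a = ℓ, where row i of V is v_i (expressed in the standard basis). Since V is invertible (lower-triangular with 1s on the diagonal, up to permutation), solve by back-substitution:
  V =
[[1, 1, 0],
 [0, 0, 1],
 [1, 0, 0]]
  V a = (-2, -2, 2)
Solving gives a = (2, -4, -2).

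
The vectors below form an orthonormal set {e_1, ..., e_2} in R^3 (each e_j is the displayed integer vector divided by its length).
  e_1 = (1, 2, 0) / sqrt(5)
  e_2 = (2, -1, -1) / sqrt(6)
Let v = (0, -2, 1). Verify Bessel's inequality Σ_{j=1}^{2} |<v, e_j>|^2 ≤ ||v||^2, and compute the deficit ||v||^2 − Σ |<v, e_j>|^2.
Σ |<v, e_j>|^2 = 101/30; ||v||^2 = 5; deficit = 49/30

Write each e_j = u_j / sqrt(<u_j, u_j>) where u_j is the displayed integer vector. Then <v, e_j> = <v, u_j> / sqrt(<u_j, u_j>), so |<v, e_j>|^2 = <v, u_j>^2 / <u_j, u_j>.
Coefficients: <v, e_1> = -4/sqrt(5), <v, e_2> = 1/sqrt(6).
Square and sum: Σ |<v, e_j>|^2 = 101/30.
Compute ||v||^2 = v·v = 5.
Deficit = 5 − 101/30 = 49/30 ≥ 0, confirming Bessel's inequality. (The deficit equals ||v − Σ <v,e_j> e_j||^2, the squared distance from v to span{e_j}.)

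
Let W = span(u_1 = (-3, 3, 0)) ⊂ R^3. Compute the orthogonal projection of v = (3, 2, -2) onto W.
proj_W(v) = (1/2, -1/2, 0)

Set up U = [u_1 | ... | u_1] ∈ R^(3×1). The projector onto W = col(U) is P = U (U^T U)^(-1) U^T.
Compute U^T U =
  [18],
and U^T v = (-3).
Solve U^T U · c = U^T v for the coefficients: c = (-1/6). The projection is proj_W(v) = U c.
Check: (v - proj_W(v)) · u_1 = 0  (should be 0).
Result: proj_W(v) = (1/2, -1/2, 0).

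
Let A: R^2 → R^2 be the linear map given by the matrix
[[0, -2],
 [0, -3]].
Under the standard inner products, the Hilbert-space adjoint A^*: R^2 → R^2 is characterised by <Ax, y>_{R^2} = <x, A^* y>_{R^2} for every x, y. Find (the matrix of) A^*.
A^* = A^T =
[[0, 0],
 [-2, -3]]

For real matrices with standard dot products, the defining identity <Ax, y> = <x, A^* y> gives (Ax)^T y = x^T (A^*) y, i.e. x^T A^T y = x^T (A^*) y. Since this holds for all x, y, we must have A^* = A^T. Therefore
A^* =
[[0, 0],
 [-2, -3]].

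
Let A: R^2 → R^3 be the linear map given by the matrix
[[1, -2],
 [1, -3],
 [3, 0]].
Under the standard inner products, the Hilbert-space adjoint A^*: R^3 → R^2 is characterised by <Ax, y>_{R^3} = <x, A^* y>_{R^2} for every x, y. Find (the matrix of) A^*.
A^* = A^T =
[[1, 1, 3],
 [-2, -3, 0]]

For real matrices with standard dot products, the defining identity <Ax, y> = <x, A^* y> gives (Ax)^T y = x^T (A^*) y, i.e. x^T A^T y = x^T (A^*) y. Since this holds for all x, y, we must have A^* = A^T. Therefore
A^* =
[[1, 1, 3],
 [-2, -3, 0]].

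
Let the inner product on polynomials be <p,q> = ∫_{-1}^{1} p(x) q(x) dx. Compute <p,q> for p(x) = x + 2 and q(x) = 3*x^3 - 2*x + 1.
<p,q> = 58/15

Expand the product: p(x)·q(x) = 3*x^4 + 6*x^3 - 2*x^2 - 3*x + 2.
∫_{-1}^{1} of each monomial x^k gives [2/(k+1) if k even, 0 if k odd]. Integrating term-by-term (or equivalently evaluating the antiderivative F(x) = 3*x^5/5 + 3*x^4/2 - 2*x^3/3 - 3*x^2/2 + 2*x at the endpoints):
  F(1) − F(−1) = 29/15 − (-29/15) = 58/15.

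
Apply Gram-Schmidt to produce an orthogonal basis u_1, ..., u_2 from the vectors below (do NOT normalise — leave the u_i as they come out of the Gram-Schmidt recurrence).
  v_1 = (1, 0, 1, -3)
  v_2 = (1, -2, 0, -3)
Orthogonal basis:
  u_1 = (1, 0, 1, -3)
  u_2 = (1/11, -2, -10/11, -3/11)

Apply the Gram-Schmidt recurrence
  u_1 = v_1
  u_i = v_i − Σ_{j<i} ((v_i · u_j) / (u_j · u_j)) · u_j.

Step by step this gives:
  u_1 = (1, 0, 1, -3)
  u_2 = (1/11, -2, -10/11, -3/11)

Orthogonality check:
  u_2 · u_1 = 0 (should be 0)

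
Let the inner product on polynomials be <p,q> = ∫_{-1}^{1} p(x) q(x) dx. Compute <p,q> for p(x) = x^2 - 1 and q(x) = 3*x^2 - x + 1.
<p,q> = -32/15

Expand the product: p(x)·q(x) = 3*x^4 - x^3 - 2*x^2 + x - 1.
∫_{-1}^{1} of each monomial x^k gives [2/(k+1) if k even, 0 if k odd]. Integrating term-by-term (or equivalently evaluating the antiderivative F(x) = 3*x^5/5 - x^4/4 - 2*x^3/3 + x^2/2 - x at the endpoints):
  F(1) − F(−1) = -49/60 − (79/60) = -32/15.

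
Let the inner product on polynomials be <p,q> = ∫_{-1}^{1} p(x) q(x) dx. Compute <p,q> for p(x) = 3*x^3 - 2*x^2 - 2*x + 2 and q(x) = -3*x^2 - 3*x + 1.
<p,q> = 22/15

Expand the product: p(x)·q(x) = -9*x^5 - 3*x^4 + 15*x^3 - 2*x^2 - 8*x + 2.
∫_{-1}^{1} of each monomial x^k gives [2/(k+1) if k even, 0 if k odd]. Integrating term-by-term (or equivalently evaluating the antiderivative F(x) = -3*x^6/2 - 3*x^5/5 + 15*x^4/4 - 2*x^3/3 - 4*x^2 + 2*x at the endpoints):
  F(1) − F(−1) = -61/60 − (-149/60) = 22/15.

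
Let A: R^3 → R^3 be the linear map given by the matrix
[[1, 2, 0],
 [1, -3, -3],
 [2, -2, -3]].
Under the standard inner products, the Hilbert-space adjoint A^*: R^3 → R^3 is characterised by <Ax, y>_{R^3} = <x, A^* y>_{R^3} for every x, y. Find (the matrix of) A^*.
A^* = A^T =
[[1, 1, 2],
 [2, -3, -2],
 [0, -3, -3]]

For real matrices with standard dot products, the defining identity <Ax, y> = <x, A^* y> gives (Ax)^T y = x^T (A^*) y, i.e. x^T A^T y = x^T (A^*) y. Since this holds for all x, y, we must have A^* = A^T. Therefore
A^* =
[[1, 1, 2],
 [2, -3, -2],
 [0, -3, -3]].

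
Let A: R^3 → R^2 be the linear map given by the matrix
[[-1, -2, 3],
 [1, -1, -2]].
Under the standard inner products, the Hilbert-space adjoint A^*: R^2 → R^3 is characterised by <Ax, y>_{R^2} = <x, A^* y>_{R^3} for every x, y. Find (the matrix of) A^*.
A^* = A^T =
[[-1, 1],
 [-2, -1],
 [3, -2]]

For real matrices with standard dot products, the defining identity <Ax, y> = <x, A^* y> gives (Ax)^T y = x^T (A^*) y, i.e. x^T A^T y = x^T (A^*) y. Since this holds for all x, y, we must have A^* = A^T. Therefore
A^* =
[[-1, 1],
 [-2, -1],
 [3, -2]].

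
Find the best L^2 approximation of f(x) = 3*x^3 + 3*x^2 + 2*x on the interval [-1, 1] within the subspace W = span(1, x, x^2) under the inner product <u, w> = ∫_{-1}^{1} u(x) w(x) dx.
g(x) = 3*x^2 + 19*x/5

The best approximation g ∈ W is the orthogonal projection of f onto W. Writing g = a_0 + a_1 x + a_2 x^2, the coefficients solve the normal equations G · a = b where
  G_{ij} = <φ_i, φ_j> and b_i = <f, φ_i>, with φ_0 = 1, φ_1 = x, φ_2 = x^2.
G =
  [2, 0, 2/3]
  [0, 2/3, 0]
  [2/3, 0, 2/5],
b = (2, 38/15, 6/5).
Solving gives a_0 = 0, a_1 = 19/5, a_2 = 3, so
  g(x) = 3*x^2 + 19*x/5.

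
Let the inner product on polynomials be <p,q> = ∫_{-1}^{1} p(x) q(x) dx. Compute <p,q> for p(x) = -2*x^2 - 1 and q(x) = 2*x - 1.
<p,q> = 10/3

Expand the product: p(x)·q(x) = -4*x^3 + 2*x^2 - 2*x + 1.
∫_{-1}^{1} of each monomial x^k gives [2/(k+1) if k even, 0 if k odd]. Integrating term-by-term (or equivalently evaluating the antiderivative F(x) = -x^4 + 2*x^3/3 - x^2 + x at the endpoints):
  F(1) − F(−1) = -1/3 − (-11/3) = 10/3.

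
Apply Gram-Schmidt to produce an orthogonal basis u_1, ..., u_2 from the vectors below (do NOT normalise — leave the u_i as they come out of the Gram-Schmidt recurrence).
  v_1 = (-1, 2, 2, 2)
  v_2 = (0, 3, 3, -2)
Orthogonal basis:
  u_1 = (-1, 2, 2, 2)
  u_2 = (8/13, 23/13, 23/13, -42/13)

Apply the Gram-Schmidt recurrence
  u_1 = v_1
  u_i = v_i − Σ_{j<i} ((v_i · u_j) / (u_j · u_j)) · u_j.

Step by step this gives:
  u_1 = (-1, 2, 2, 2)
  u_2 = (8/13, 23/13, 23/13, -42/13)

Orthogonality check:
  u_2 · u_1 = 0 (should be 0)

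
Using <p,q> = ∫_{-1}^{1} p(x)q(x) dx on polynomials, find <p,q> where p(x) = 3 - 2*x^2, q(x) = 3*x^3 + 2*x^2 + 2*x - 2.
<p,q> = -104/15

Expand the product: p(x)·q(x) = -6*x^5 - 4*x^4 + 5*x^3 + 10*x^2 + 6*x - 6.
∫_{-1}^{1} of each monomial x^k gives [2/(k+1) if k even, 0 if k odd]. Integrating term-by-term (or equivalently evaluating the antiderivative F(x) = -x^6 - 4*x^5/5 + 5*x^4/4 + 10*x^3/3 + 3*x^2 - 6*x at the endpoints):
  F(1) − F(−1) = -13/60 − (403/60) = -104/15.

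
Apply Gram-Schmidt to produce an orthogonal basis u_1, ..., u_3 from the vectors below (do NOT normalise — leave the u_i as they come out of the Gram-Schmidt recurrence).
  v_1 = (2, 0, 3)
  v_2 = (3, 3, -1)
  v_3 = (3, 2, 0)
Orthogonal basis:
  u_1 = (2, 0, 3)
  u_2 = (33/13, 3, -22/13)
  u_3 = (45/238, -55/238, -15/119)

Apply the Gram-Schmidt recurrence
  u_1 = v_1
  u_i = v_i − Σ_{j<i} ((v_i · u_j) / (u_j · u_j)) · u_j.

Step by step this gives:
  u_1 = (2, 0, 3)
  u_2 = (33/13, 3, -22/13)
  u_3 = (45/238, -55/238, -15/119)

Orthogonality check:
  u_2 · u_1 = 0 (should be 0)
  u_3 · u_1 = 0 (should be 0)
  u_3 · u_2 = 0 (should be 0)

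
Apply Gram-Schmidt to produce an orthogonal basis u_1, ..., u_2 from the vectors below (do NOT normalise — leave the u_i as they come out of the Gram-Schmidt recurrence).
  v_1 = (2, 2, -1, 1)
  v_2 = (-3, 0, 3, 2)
Orthogonal basis:
  u_1 = (2, 2, -1, 1)
  u_2 = (-8/5, 7/5, 23/10, 27/10)

Apply the Gram-Schmidt recurrence
  u_1 = v_1
  u_i = v_i − Σ_{j<i} ((v_i · u_j) / (u_j · u_j)) · u_j.

Step by step this gives:
  u_1 = (2, 2, -1, 1)
  u_2 = (-8/5, 7/5, 23/10, 27/10)

Orthogonality check:
  u_2 · u_1 = 0 (should be 0)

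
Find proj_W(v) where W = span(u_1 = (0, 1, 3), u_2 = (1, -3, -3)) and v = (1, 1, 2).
proj_W(v) = (2/23, 25/46, 99/46)

Set up U = [u_1 | ... | u_2] ∈ R^(3×2). The projector onto W = col(U) is P = U (U^T U)^(-1) U^T.
Compute U^T U =
  [10, -12]
  [-12, 19],
and U^T v = (7, -8).
Solve U^T U · c = U^T v for the coefficients: c = (37/46, 2/23). The projection is proj_W(v) = U c.
Check: (v - proj_W(v)) · u_1 = 0  (should be 0).
Check: (v - proj_W(v)) · u_2 = 0  (should be 0).
Result: proj_W(v) = (2/23, 25/46, 99/46).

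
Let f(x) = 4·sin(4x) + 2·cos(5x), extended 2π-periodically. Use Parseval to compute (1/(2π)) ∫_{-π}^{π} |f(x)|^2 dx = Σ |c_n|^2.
Σ |c_n|^2 = 10

Expand |f|^2 and use orthogonality of {sin(nx), cos(mx)} on [-π, π]:
  ∫_{-π}^{π} sin(nx)^2 dx = π, ∫ cos(mx)^2 dx = π, and cross terms integrate to 0.
So ∫_{-π}^{π} f(x)^2 dx = 4^2 · π + 2^2 · π = (16 + 4)π.
Divide by 2π: (16 + 4)/2 = 10.
By Parseval, this equals Σ |c_n|^2.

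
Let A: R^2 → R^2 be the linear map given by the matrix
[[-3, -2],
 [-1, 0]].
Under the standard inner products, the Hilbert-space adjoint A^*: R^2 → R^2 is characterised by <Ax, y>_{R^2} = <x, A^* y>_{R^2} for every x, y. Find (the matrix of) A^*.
A^* = A^T =
[[-3, -1],
 [-2, 0]]

For real matrices with standard dot products, the defining identity <Ax, y> = <x, A^* y> gives (Ax)^T y = x^T (A^*) y, i.e. x^T A^T y = x^T (A^*) y. Since this holds for all x, y, we must have A^* = A^T. Therefore
A^* =
[[-3, -1],
 [-2, 0]].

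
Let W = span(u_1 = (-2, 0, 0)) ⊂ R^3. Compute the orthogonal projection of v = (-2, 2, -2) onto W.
proj_W(v) = (-2, 0, 0)

Set up U = [u_1 | ... | u_1] ∈ R^(3×1). The projector onto W = col(U) is P = U (U^T U)^(-1) U^T.
Compute U^T U =
  [4],
and U^T v = (4).
Solve U^T U · c = U^T v for the coefficients: c = (1). The projection is proj_W(v) = U c.
Check: (v - proj_W(v)) · u_1 = 0  (should be 0).
Result: proj_W(v) = (-2, 0, 0).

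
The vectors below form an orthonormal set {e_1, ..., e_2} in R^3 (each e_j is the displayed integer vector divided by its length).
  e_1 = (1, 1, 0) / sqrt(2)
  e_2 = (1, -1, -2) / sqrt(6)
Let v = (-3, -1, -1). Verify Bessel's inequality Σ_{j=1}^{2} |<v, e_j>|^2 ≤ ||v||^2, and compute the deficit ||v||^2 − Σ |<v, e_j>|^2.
Σ |<v, e_j>|^2 = 8; ||v||^2 = 11; deficit = 3

Write each e_j = u_j / sqrt(<u_j, u_j>) where u_j is the displayed integer vector. Then <v, e_j> = <v, u_j> / sqrt(<u_j, u_j>), so |<v, e_j>|^2 = <v, u_j>^2 / <u_j, u_j>.
Coefficients: <v, e_1> = -4/sqrt(2), <v, e_2> = 0/sqrt(6).
Square and sum: Σ |<v, e_j>|^2 = 8.
Compute ||v||^2 = v·v = 11.
Deficit = 11 − 8 = 3 ≥ 0, confirming Bessel's inequality. (The deficit equals ||v − Σ <v,e_j> e_j||^2, the squared distance from v to span{e_j}.)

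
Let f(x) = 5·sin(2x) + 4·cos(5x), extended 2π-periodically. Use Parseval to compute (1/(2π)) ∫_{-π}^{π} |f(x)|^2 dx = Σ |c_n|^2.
Σ |c_n|^2 = 41/2

Expand |f|^2 and use orthogonality of {sin(nx), cos(mx)} on [-π, π]:
  ∫_{-π}^{π} sin(nx)^2 dx = π, ∫ cos(mx)^2 dx = π, and cross terms integrate to 0.
So ∫_{-π}^{π} f(x)^2 dx = 5^2 · π + 4^2 · π = (25 + 16)π.
Divide by 2π: (25 + 16)/2 = 41/2.
By Parseval, this equals Σ |c_n|^2.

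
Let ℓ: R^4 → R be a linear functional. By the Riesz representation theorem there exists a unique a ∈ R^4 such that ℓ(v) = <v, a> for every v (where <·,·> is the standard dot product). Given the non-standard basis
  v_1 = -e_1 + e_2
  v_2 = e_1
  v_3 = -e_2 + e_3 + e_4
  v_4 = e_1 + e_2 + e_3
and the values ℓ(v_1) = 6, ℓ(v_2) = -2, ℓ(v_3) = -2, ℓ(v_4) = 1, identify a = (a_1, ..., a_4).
a = (-2, 4, -1, 3)

Write a = (a_1, ..., a_4) in the standard basis. For each basis vector v_i, ℓ(v_i) = <v_i, a> is a linear equation in the a_j's. Collect the n equations into a matrix system V a = ℓ, where row i of V is v_i (expressed in the standard basis). Since V is invertible (lower-triangular with 1s on the diagonal, up to permutation), solve by back-substitution:
  V =
[[-1, 1, 0, 0],
 [1, 0, 0, 0],
 [0, -1, 1, 1],
 [1, 1, 1, 0]]
  V a = (6, -2, -2, 1)
Solving gives a = (-2, 4, -1, 3).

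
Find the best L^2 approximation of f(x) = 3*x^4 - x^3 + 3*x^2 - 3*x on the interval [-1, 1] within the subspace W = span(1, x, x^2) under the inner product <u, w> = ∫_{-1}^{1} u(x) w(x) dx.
g(x) = 39*x^2/7 - 18*x/5 - 9/35

The best approximation g ∈ W is the orthogonal projection of f onto W. Writing g = a_0 + a_1 x + a_2 x^2, the coefficients solve the normal equations G · a = b where
  G_{ij} = <φ_i, φ_j> and b_i = <f, φ_i>, with φ_0 = 1, φ_1 = x, φ_2 = x^2.
G =
  [2, 0, 2/3]
  [0, 2/3, 0]
  [2/3, 0, 2/5],
b = (16/5, -12/5, 72/35).
Solving gives a_0 = -9/35, a_1 = -18/5, a_2 = 39/7, so
  g(x) = 39*x^2/7 - 18*x/5 - 9/35.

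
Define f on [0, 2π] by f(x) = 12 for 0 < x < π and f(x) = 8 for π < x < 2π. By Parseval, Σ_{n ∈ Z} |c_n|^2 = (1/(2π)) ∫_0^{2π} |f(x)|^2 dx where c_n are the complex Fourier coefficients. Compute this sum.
Σ |c_n|^2 = 104

Parseval equates the L^2 energy of f (normalised by 1/(2π)) with the ℓ^2 sum of its Fourier coefficients: (1/(2π)) ∫_0^{2π} |f|^2 = Σ |c_n|^2.
Compute the left side: (1/(2π)) [∫_0^π 12^2 dx + ∫_π^{2π} 8^2 dx] = (1/(2π)) · (144π + 64π) = (144 + 64)/2 = 104.
So Σ_{n ∈ Z} |c_n|^2 = 104.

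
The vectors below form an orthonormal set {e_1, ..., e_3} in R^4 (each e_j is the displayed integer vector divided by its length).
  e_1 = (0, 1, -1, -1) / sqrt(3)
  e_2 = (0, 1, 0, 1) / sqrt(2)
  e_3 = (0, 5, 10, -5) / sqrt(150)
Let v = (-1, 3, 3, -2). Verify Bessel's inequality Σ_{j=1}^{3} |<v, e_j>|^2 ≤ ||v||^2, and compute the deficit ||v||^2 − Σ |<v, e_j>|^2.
Σ |<v, e_j>|^2 = 22; ||v||^2 = 23; deficit = 1

Write each e_j = u_j / sqrt(<u_j, u_j>) where u_j is the displayed integer vector. Then <v, e_j> = <v, u_j> / sqrt(<u_j, u_j>), so |<v, e_j>|^2 = <v, u_j>^2 / <u_j, u_j>.
Coefficients: <v, e_1> = 2/sqrt(3), <v, e_2> = 1/sqrt(2), <v, e_3> = 55/sqrt(150).
Square and sum: Σ |<v, e_j>|^2 = 22.
Compute ||v||^2 = v·v = 23.
Deficit = 23 − 22 = 1 ≥ 0, confirming Bessel's inequality. (The deficit equals ||v − Σ <v,e_j> e_j||^2, the squared distance from v to span{e_j}.)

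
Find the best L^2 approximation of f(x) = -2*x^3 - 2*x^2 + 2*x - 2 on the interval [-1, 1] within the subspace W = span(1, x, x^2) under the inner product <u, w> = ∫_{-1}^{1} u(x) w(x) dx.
g(x) = -2*x^2 + 4*x/5 - 2

The best approximation g ∈ W is the orthogonal projection of f onto W. Writing g = a_0 + a_1 x + a_2 x^2, the coefficients solve the normal equations G · a = b where
  G_{ij} = <φ_i, φ_j> and b_i = <f, φ_i>, with φ_0 = 1, φ_1 = x, φ_2 = x^2.
G =
  [2, 0, 2/3]
  [0, 2/3, 0]
  [2/3, 0, 2/5],
b = (-16/3, 8/15, -32/15).
Solving gives a_0 = -2, a_1 = 4/5, a_2 = -2, so
  g(x) = -2*x^2 + 4*x/5 - 2.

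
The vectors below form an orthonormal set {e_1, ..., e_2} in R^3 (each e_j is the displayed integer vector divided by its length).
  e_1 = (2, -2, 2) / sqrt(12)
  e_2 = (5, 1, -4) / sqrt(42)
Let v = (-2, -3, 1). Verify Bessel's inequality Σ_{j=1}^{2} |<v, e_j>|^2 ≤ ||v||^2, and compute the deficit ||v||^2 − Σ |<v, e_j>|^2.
Σ |<v, e_j>|^2 = 115/14; ||v||^2 = 14; deficit = 81/14

Write each e_j = u_j / sqrt(<u_j, u_j>) where u_j is the displayed integer vector. Then <v, e_j> = <v, u_j> / sqrt(<u_j, u_j>), so |<v, e_j>|^2 = <v, u_j>^2 / <u_j, u_j>.
Coefficients: <v, e_1> = 4/sqrt(12), <v, e_2> = -17/sqrt(42).
Square and sum: Σ |<v, e_j>|^2 = 115/14.
Compute ||v||^2 = v·v = 14.
Deficit = 14 − 115/14 = 81/14 ≥ 0, confirming Bessel's inequality. (The deficit equals ||v − Σ <v,e_j> e_j||^2, the squared distance from v to span{e_j}.)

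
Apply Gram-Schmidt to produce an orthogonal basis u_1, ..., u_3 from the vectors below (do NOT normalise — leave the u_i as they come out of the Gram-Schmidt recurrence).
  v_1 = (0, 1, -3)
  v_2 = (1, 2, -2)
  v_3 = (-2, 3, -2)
Orthogonal basis:
  u_1 = (0, 1, -3)
  u_2 = (1, 6/5, 2/5)
  u_3 = (-30/13, 45/26, 15/26)

Apply the Gram-Schmidt recurrence
  u_1 = v_1
  u_i = v_i − Σ_{j<i} ((v_i · u_j) / (u_j · u_j)) · u_j.

Step by step this gives:
  u_1 = (0, 1, -3)
  u_2 = (1, 6/5, 2/5)
  u_3 = (-30/13, 45/26, 15/26)

Orthogonality check:
  u_2 · u_1 = 0 (should be 0)
  u_3 · u_1 = 0 (should be 0)
  u_3 · u_2 = 0 (should be 0)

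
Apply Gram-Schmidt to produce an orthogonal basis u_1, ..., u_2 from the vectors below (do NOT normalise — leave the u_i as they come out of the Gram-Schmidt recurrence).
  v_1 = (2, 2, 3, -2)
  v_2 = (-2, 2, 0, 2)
Orthogonal basis:
  u_1 = (2, 2, 3, -2)
  u_2 = (-34/21, 50/21, 4/7, 34/21)

Apply the Gram-Schmidt recurrence
  u_1 = v_1
  u_i = v_i − Σ_{j<i} ((v_i · u_j) / (u_j · u_j)) · u_j.

Step by step this gives:
  u_1 = (2, 2, 3, -2)
  u_2 = (-34/21, 50/21, 4/7, 34/21)

Orthogonality check:
  u_2 · u_1 = 0 (should be 0)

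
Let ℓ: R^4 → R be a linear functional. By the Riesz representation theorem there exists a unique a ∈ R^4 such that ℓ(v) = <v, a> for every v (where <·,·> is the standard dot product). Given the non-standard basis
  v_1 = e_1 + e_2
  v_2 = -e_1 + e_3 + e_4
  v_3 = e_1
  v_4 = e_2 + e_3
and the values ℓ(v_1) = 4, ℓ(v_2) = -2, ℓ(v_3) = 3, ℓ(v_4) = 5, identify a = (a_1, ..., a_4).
a = (3, 1, 4, -3)

Write a = (a_1, ..., a_4) in the standard basis. For each basis vector v_i, ℓ(v_i) = <v_i, a> is a linear equation in the a_j's. Collect the n equations into a matrix system V a = ℓ, where row i of V is v_i (expressed in the standard basis). Since V is invertible (lower-triangular with 1s on the diagonal, up to permutation), solve by back-substitution:
  V =
[[1, 1, 0, 0],
 [-1, 0, 1, 1],
 [1, 0, 0, 0],
 [0, 1, 1, 0]]
  V a = (4, -2, 3, 5)
Solving gives a = (3, 1, 4, -3).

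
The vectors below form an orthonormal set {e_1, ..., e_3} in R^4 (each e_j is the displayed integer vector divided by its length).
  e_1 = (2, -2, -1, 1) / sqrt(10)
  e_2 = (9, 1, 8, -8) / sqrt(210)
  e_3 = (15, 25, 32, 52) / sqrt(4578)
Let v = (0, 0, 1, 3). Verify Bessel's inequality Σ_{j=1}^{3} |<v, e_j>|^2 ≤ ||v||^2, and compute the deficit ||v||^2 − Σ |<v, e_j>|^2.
Σ |<v, e_j>|^2 = 1018/109; ||v||^2 = 10; deficit = 72/109

Write each e_j = u_j / sqrt(<u_j, u_j>) where u_j is the displayed integer vector. Then <v, e_j> = <v, u_j> / sqrt(<u_j, u_j>), so |<v, e_j>|^2 = <v, u_j>^2 / <u_j, u_j>.
Coefficients: <v, e_1> = 2/sqrt(10), <v, e_2> = -16/sqrt(210), <v, e_3> = 188/sqrt(4578).
Square and sum: Σ |<v, e_j>|^2 = 1018/109.
Compute ||v||^2 = v·v = 10.
Deficit = 10 − 1018/109 = 72/109 ≥ 0, confirming Bessel's inequality. (The deficit equals ||v − Σ <v,e_j> e_j||^2, the squared distance from v to span{e_j}.)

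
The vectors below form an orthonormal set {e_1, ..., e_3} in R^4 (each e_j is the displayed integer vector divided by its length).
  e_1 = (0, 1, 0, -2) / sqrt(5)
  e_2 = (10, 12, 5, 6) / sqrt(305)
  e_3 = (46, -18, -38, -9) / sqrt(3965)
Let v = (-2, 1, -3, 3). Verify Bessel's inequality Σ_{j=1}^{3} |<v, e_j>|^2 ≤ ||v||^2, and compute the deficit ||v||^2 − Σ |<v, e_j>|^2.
Σ |<v, e_j>|^2 = 339/65; ||v||^2 = 23; deficit = 1156/65

Write each e_j = u_j / sqrt(<u_j, u_j>) where u_j is the displayed integer vector. Then <v, e_j> = <v, u_j> / sqrt(<u_j, u_j>), so |<v, e_j>|^2 = <v, u_j>^2 / <u_j, u_j>.
Coefficients: <v, e_1> = -5/sqrt(5), <v, e_2> = -5/sqrt(305), <v, e_3> = -23/sqrt(3965).
Square and sum: Σ |<v, e_j>|^2 = 339/65.
Compute ||v||^2 = v·v = 23.
Deficit = 23 − 339/65 = 1156/65 ≥ 0, confirming Bessel's inequality. (The deficit equals ||v − Σ <v,e_j> e_j||^2, the squared distance from v to span{e_j}.)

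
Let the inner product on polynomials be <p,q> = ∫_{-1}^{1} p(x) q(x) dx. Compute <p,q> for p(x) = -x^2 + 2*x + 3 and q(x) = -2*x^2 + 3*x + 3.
<p,q> = 84/5

Expand the product: p(x)·q(x) = 2*x^4 - 7*x^3 - 3*x^2 + 15*x + 9.
∫_{-1}^{1} of each monomial x^k gives [2/(k+1) if k even, 0 if k odd]. Integrating term-by-term (or equivalently evaluating the antiderivative F(x) = 2*x^5/5 - 7*x^4/4 - x^3 + 15*x^2/2 + 9*x at the endpoints):
  F(1) − F(−1) = 283/20 − (-53/20) = 84/5.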